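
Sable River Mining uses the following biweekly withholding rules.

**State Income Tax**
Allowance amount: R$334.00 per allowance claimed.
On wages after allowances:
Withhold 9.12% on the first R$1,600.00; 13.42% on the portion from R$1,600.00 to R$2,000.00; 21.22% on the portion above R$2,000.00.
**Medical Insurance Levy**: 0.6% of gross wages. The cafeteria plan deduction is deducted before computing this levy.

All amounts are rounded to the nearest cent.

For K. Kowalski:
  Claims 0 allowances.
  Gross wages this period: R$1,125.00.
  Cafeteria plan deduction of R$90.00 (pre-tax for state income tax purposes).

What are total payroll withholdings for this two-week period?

R$100.60

State Income Tax: taxable = R$1,125.00 − R$90.00 = R$1,035.00
  9.12% × R$1,035.00 = R$94.39
Medical Insurance Levy: 0.6% × R$1,035.00 = R$6.21
Total: R$94.39 + R$6.21 = R$100.60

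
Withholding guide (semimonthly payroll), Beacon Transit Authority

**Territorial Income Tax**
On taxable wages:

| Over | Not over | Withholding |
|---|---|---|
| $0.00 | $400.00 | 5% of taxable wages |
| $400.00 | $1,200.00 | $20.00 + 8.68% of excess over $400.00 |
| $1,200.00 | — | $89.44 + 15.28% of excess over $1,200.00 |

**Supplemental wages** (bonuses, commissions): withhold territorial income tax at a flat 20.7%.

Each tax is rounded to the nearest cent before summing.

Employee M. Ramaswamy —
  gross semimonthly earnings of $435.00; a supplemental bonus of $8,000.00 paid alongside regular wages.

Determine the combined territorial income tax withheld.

Territorial Income Tax: taxable = $435.00
  $20.00 + 8.68% × ($435.00 − $400.00) = $20.00 + 8.68% × $35.00 = $23.04
Supplemental (20.7% flat on bonus): 20.7% × $8,000.00 = $1,656.00
Total territorial income tax: $23.04 + $1,656.00 = $1,679.04

$1,679.04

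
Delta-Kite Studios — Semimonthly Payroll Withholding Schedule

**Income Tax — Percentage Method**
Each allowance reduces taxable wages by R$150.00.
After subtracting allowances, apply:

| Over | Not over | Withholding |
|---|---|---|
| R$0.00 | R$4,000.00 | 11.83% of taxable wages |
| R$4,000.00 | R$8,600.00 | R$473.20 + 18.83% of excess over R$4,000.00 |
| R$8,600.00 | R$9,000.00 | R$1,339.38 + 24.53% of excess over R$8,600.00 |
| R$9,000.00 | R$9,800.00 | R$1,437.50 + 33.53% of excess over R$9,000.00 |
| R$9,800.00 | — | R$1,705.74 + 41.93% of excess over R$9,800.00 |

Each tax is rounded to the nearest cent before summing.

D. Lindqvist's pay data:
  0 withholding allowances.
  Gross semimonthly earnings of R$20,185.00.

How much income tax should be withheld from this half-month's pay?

R$6,060.17

Income Tax: taxable = R$20,185.00
  R$1,705.74 + 41.93% × (R$20,185.00 − R$9,800.00) = R$1,705.74 + 41.93% × R$10,385.00 = R$6,060.17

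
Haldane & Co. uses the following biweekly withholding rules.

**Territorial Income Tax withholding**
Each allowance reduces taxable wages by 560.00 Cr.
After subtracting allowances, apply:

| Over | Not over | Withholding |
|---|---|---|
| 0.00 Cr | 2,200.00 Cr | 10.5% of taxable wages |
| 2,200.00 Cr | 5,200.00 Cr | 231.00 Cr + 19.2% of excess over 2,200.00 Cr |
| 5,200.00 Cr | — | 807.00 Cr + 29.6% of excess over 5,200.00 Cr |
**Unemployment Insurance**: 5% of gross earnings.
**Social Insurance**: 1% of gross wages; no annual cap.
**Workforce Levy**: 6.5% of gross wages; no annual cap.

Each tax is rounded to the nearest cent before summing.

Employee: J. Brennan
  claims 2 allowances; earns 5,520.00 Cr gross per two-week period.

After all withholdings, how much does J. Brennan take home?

4,176.60 Cr

Territorial Income Tax: taxable = 5,520.00 Cr − 2×560.00 Cr = 4,400.00 Cr
  231.00 Cr + 19.2% × (4,400.00 Cr − 2,200.00 Cr) = 231.00 Cr + 19.2% × 2,200.00 Cr = 653.40 Cr
Unemployment Insurance: 5% × 5,520.00 Cr = 276.00 Cr
Social Insurance: 1% × 5,520.00 Cr = 55.20 Cr
Workforce Levy: 6.5% × 5,520.00 Cr = 358.80 Cr
Total withheld: 653.40 Cr + 276.00 Cr + 55.20 Cr + 358.80 Cr = 1,343.40 Cr
Net pay: 5,520.00 Cr − 1,343.40 Cr = 4,176.60 Cr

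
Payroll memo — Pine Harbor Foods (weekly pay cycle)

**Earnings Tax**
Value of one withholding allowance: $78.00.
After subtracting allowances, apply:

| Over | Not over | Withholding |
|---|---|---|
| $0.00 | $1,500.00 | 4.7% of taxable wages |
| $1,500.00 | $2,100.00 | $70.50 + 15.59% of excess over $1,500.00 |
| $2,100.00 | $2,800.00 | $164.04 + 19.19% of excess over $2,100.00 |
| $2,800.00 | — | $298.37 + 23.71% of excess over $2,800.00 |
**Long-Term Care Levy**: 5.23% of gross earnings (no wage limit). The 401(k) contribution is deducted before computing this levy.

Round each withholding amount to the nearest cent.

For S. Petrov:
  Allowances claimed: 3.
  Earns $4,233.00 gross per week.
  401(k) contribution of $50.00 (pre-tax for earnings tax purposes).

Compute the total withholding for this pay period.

Earnings Tax: taxable = $4,233.00 − $50.00 − 3×$78.00 = $3,949.00
  $298.37 + 23.71% × ($3,949.00 − $2,800.00) = $298.37 + 23.71% × $1,149.00 = $570.80
Long-Term Care Levy: 5.23% × $4,183.00 = $218.77
Total: $570.80 + $218.77 = $789.57

$789.57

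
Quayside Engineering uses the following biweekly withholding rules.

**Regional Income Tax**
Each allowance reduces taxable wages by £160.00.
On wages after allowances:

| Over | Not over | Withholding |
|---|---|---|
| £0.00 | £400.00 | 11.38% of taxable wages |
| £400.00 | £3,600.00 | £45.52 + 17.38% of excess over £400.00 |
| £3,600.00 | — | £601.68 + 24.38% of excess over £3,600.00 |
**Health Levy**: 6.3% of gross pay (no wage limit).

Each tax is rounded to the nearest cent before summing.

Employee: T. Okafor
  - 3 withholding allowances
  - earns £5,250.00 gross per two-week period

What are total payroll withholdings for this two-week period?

£1,217.68

Regional Income Tax: taxable = £5,250.00 − 3×£160.00 = £4,770.00
  £601.68 + 24.38% × (£4,770.00 − £3,600.00) = £601.68 + 24.38% × £1,170.00 = £886.93
Health Levy: 6.3% × £5,250.00 = £330.75
Total: £886.93 + £330.75 = £1,217.68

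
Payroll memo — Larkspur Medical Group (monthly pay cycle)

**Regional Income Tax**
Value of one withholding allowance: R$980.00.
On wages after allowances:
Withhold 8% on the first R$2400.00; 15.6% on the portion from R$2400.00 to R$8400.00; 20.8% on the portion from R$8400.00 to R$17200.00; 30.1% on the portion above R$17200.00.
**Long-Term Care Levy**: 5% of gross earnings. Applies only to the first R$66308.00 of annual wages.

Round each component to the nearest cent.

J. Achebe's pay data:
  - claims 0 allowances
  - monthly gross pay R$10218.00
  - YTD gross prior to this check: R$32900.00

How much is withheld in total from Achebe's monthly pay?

Regional Income Tax: taxable = R$10218.00
  R$1128.00 + 20.8% × (R$10218.00 − R$8400.00) = R$1128.00 + 20.8% × R$1818.00 = R$1506.14
Long-Term Care Levy: 5% × R$10218.00 = R$510.90
Total: R$1506.14 + R$510.90 = R$2017.04

R$2017.04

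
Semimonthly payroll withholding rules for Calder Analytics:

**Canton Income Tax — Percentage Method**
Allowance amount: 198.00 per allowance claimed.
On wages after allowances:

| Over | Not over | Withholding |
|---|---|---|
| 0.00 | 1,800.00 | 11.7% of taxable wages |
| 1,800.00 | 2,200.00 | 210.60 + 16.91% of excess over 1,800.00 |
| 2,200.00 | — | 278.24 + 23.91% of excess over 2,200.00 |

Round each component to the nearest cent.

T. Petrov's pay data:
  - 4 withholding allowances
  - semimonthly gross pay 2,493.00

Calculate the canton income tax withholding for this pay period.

199.02

Canton Income Tax: taxable = 2,493.00 − 4×198.00 = 1,701.00
  11.7% × 1,701.00 = 199.02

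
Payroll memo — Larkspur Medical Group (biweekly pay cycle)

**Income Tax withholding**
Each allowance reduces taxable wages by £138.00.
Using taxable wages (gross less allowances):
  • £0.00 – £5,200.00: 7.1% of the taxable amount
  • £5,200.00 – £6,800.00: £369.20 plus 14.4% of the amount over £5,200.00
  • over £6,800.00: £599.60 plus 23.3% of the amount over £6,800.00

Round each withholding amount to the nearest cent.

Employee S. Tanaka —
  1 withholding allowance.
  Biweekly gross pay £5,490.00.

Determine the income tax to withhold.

£391.09

Income Tax: taxable = £5,490.00 − 1×£138.00 = £5,352.00
  £369.20 + 14.4% × (£5,352.00 − £5,200.00) = £369.20 + 14.4% × £152.00 = £391.09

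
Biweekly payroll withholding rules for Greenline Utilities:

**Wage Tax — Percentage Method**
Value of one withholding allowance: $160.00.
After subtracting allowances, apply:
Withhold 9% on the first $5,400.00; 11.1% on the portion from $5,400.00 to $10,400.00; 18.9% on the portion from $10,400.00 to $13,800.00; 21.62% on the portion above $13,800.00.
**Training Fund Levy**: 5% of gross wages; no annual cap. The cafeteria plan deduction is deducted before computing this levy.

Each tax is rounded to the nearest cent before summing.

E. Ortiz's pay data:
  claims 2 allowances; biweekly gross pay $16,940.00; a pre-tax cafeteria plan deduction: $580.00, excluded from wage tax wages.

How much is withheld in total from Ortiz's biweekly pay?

Wage Tax: taxable = $16,940.00 − $580.00 − 2×$160.00 = $16,040.00
  $1,683.60 + 21.62% × ($16,040.00 − $13,800.00) = $1,683.60 + 21.62% × $2,240.00 = $2,167.89
Training Fund Levy: 5% × $16,360.00 = $818.00
Total: $2,167.89 + $818.00 = $2,985.89

$2,985.89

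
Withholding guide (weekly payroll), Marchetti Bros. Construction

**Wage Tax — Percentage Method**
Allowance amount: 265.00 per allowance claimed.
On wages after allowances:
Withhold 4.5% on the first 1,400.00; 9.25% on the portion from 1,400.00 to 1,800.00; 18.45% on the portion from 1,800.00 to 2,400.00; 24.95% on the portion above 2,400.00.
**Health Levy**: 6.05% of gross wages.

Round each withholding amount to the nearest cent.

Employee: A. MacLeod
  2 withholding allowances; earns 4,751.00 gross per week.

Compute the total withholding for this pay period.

Wage Tax: taxable = 4,751.00 − 2×265.00 = 4,221.00
  210.70 + 24.95% × (4,221.00 − 2,400.00) = 210.70 + 24.95% × 1,821.00 = 665.04
Health Levy: 6.05% × 4,751.00 = 287.44
Total: 665.04 + 287.44 = 952.48

952.48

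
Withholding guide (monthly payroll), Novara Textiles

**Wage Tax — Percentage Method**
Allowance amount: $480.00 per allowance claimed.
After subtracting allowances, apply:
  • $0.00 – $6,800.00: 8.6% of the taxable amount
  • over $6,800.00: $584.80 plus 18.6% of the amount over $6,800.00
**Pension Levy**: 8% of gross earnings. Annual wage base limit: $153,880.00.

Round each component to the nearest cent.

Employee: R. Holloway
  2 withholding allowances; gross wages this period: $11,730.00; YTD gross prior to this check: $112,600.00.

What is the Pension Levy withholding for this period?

Pension Levy: 8% × $11,730.00 = $938.40

$938.40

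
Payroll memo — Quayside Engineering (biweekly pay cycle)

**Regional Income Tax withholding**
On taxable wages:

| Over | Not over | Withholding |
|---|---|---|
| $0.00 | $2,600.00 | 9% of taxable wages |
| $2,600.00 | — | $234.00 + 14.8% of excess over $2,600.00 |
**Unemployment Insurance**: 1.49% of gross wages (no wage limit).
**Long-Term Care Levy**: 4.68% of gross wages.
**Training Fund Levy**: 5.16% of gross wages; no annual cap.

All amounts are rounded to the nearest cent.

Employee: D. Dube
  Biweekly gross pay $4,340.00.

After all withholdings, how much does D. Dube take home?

$3,356.76

Regional Income Tax: taxable = $4,340.00
  $234.00 + 14.8% × ($4,340.00 − $2,600.00) = $234.00 + 14.8% × $1,740.00 = $491.52
Unemployment Insurance: 1.49% × $4,340.00 = $64.67
Long-Term Care Levy: 4.68% × $4,340.00 = $203.11
Training Fund Levy: 5.16% × $4,340.00 = $223.94
Total withheld: $491.52 + $64.67 + $203.11 + $223.94 = $983.24
Net pay: $4,340.00 − $983.24 = $3,356.76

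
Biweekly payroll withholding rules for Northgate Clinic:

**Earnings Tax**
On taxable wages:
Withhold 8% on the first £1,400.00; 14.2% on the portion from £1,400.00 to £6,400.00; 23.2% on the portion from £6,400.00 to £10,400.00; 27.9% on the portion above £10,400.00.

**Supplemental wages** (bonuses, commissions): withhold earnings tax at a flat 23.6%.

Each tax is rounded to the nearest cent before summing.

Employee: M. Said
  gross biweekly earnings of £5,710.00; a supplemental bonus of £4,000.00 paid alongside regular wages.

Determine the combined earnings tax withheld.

£1,668.02

Earnings Tax: taxable = £5,710.00
  £112.00 + 14.2% × (£5,710.00 − £1,400.00) = £112.00 + 14.2% × £4,310.00 = £724.02
Supplemental (23.6% flat on bonus): 23.6% × £4,000.00 = £944.00
Total earnings tax: £724.02 + £944.00 = £1,668.02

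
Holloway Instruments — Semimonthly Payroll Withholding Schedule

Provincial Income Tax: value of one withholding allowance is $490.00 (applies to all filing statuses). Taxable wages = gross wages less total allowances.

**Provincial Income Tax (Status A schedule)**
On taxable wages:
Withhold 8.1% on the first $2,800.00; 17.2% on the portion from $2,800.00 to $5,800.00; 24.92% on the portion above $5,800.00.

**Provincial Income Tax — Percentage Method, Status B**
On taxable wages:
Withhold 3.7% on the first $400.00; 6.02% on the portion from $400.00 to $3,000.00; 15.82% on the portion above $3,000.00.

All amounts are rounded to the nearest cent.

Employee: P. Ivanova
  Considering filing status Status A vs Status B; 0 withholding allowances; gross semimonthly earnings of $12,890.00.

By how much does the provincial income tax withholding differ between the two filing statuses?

Provincial Income Tax (Status A): taxable = $12,890.00
  $742.80 + 24.92% × ($12,890.00 − $5,800.00) = $742.80 + 24.92% × $7,090.00 = $2,509.63
Provincial Income Tax (Status B): taxable = $12,890.00
  $171.32 + 15.82% × ($12,890.00 − $3,000.00) = $171.32 + 15.82% × $9,890.00 = $1,735.92
Difference: |$2,509.63 − $1,735.92| = $773.71 (higher under Status A)

$773.71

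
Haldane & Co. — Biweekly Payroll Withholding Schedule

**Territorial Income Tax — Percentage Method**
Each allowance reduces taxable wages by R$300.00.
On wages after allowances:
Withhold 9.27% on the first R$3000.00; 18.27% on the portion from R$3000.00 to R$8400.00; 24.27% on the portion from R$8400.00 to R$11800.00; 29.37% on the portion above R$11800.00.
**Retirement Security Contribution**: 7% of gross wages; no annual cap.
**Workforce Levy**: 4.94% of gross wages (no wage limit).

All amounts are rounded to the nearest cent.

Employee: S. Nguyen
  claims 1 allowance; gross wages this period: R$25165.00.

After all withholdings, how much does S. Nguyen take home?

R$16233.25

Territorial Income Tax: taxable = R$25165.00 − 1×R$300.00 = R$24865.00
  R$2089.86 + 29.37% × (R$24865.00 − R$11800.00) = R$2089.86 + 29.37% × R$13065.00 = R$5927.05
Retirement Security Contribution: 7% × R$25165.00 = R$1761.55
Workforce Levy: 4.94% × R$25165.00 = R$1243.15
Total withheld: R$5927.05 + R$1761.55 + R$1243.15 = R$8931.75
Net pay: R$25165.00 − R$8931.75 = R$16233.25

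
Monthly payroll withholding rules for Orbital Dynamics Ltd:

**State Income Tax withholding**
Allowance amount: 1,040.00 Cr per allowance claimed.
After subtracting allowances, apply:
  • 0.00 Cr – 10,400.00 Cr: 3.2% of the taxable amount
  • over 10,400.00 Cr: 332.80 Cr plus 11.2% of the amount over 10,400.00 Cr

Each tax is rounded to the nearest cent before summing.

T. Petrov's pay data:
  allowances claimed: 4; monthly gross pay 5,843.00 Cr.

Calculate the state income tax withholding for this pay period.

53.86 Cr

State Income Tax: taxable = 5,843.00 Cr − 4×1,040.00 Cr = 1,683.00 Cr
  3.2% × 1,683.00 Cr = 53.86 Cr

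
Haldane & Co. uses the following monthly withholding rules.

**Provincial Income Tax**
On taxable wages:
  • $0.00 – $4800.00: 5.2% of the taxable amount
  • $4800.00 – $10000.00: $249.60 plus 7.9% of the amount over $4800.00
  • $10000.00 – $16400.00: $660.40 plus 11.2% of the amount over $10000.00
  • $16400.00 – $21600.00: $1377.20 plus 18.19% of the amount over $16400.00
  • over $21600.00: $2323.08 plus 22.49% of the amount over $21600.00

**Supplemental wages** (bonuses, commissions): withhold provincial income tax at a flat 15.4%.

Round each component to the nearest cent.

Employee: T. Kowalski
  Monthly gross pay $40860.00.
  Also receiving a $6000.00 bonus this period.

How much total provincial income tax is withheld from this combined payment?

$7578.65

Provincial Income Tax: taxable = $40860.00
  $2323.08 + 22.49% × ($40860.00 − $21600.00) = $2323.08 + 22.49% × $19260.00 = $6654.65
Supplemental (15.4% flat on bonus): 15.4% × $6000.00 = $924.00
Total provincial income tax: $6654.65 + $924.00 = $7578.65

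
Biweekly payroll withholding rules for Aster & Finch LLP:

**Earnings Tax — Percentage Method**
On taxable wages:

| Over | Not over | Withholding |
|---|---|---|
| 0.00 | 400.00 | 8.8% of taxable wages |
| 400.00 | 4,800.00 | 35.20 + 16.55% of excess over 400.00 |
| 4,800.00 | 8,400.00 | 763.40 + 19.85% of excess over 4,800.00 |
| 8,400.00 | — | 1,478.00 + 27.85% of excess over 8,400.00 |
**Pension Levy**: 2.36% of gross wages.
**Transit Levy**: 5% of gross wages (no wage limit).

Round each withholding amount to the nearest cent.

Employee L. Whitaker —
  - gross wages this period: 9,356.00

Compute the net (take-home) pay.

6,923.15

Earnings Tax: taxable = 9,356.00
  1,478.00 + 27.85% × (9,356.00 − 8,400.00) = 1,478.00 + 27.85% × 956.00 = 1,744.25
Pension Levy: 2.36% × 9,356.00 = 220.80
Transit Levy: 5% × 9,356.00 = 467.80
Total withheld: 1,744.25 + 220.80 + 467.80 = 2,432.85
Net pay: 9,356.00 − 2,432.85 = 6,923.15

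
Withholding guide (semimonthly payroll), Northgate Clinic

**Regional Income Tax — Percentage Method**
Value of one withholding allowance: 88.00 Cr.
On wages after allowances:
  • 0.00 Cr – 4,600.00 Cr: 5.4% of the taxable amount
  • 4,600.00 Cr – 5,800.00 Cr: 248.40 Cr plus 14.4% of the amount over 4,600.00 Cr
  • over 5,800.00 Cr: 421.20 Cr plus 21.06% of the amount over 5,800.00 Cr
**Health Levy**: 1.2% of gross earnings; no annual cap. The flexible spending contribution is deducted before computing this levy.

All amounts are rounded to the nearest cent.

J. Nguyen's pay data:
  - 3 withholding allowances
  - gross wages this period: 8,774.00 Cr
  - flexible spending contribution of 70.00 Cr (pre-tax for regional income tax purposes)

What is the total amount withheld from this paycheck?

Regional Income Tax: taxable = 8,774.00 Cr − 70.00 Cr − 3×88.00 Cr = 8,440.00 Cr
  421.20 Cr + 21.06% × (8,440.00 Cr − 5,800.00 Cr) = 421.20 Cr + 21.06% × 2,640.00 Cr = 977.18 Cr
Health Levy: 1.2% × 8,704.00 Cr = 104.45 Cr
Total: 977.18 Cr + 104.45 Cr = 1,081.63 Cr

1,081.63 Cr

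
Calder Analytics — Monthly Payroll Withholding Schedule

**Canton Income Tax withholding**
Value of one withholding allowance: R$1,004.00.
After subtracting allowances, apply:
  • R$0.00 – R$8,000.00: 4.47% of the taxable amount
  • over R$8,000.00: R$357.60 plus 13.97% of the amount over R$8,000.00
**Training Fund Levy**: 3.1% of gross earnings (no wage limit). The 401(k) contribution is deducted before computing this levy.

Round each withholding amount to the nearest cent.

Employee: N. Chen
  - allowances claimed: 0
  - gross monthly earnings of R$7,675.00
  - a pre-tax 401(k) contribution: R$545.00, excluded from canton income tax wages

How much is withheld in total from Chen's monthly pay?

R$539.74

Canton Income Tax: taxable = R$7,675.00 − R$545.00 = R$7,130.00
  4.47% × R$7,130.00 = R$318.71
Training Fund Levy: 3.1% × R$7,130.00 = R$221.03
Total: R$318.71 + R$221.03 = R$539.74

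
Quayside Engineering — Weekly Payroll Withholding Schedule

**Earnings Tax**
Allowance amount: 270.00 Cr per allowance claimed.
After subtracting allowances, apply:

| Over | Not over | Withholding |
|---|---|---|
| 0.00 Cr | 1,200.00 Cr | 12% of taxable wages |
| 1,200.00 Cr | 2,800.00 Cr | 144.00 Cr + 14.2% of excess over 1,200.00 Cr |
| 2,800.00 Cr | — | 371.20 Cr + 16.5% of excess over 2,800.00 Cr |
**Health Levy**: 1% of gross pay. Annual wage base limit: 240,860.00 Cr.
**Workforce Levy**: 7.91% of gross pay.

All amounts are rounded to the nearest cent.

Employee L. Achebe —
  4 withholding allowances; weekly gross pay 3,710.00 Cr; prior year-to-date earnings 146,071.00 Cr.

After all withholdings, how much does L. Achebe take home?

Earnings Tax: taxable = 3,710.00 Cr − 4×270.00 Cr = 2,630.00 Cr
  144.00 Cr + 14.2% × (2,630.00 Cr − 1,200.00 Cr) = 144.00 Cr + 14.2% × 1,430.00 Cr = 347.06 Cr
Health Levy: 1% × 3,710.00 Cr = 37.10 Cr
Workforce Levy: 7.91% × 3,710.00 Cr = 293.46 Cr
Total withheld: 347.06 Cr + 37.10 Cr + 293.46 Cr = 677.62 Cr
Net pay: 3,710.00 Cr − 677.62 Cr = 3,032.38 Cr

3,032.38 Cr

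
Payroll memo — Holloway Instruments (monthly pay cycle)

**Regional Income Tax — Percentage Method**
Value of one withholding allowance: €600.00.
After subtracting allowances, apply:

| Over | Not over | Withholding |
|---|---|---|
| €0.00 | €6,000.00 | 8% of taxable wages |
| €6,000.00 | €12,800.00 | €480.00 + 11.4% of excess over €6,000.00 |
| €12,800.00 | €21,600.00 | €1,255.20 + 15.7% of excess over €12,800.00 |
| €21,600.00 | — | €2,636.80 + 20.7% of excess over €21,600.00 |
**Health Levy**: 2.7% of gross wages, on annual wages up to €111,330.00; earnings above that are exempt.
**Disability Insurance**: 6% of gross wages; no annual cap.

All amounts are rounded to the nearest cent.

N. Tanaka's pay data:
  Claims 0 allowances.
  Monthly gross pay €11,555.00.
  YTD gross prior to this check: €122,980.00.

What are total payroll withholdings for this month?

€1,806.57

Regional Income Tax: taxable = €11,555.00
  €480.00 + 11.4% × (€11,555.00 − €6,000.00) = €480.00 + 11.4% × €5,555.00 = €1,113.27
Health Levy: YTD €122,980.00 ≥ cap €111,330.00 → €0.00
Disability Insurance: 6% × €11,555.00 = €693.30
Total: €1,113.27 + €0.00 + €693.30 = €1,806.57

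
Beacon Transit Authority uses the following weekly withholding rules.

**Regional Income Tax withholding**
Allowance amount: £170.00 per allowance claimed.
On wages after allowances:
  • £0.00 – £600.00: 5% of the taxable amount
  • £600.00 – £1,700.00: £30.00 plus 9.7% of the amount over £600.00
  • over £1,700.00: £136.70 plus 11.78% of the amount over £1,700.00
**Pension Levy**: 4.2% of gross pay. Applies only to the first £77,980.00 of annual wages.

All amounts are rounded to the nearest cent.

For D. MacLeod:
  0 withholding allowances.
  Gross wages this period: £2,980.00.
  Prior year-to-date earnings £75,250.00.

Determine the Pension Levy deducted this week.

Pension Levy: cap £77,980.00 − YTD £75,250.00 = £2,730.00 subject; 4.2% × £2,730.00 = £114.66

£114.66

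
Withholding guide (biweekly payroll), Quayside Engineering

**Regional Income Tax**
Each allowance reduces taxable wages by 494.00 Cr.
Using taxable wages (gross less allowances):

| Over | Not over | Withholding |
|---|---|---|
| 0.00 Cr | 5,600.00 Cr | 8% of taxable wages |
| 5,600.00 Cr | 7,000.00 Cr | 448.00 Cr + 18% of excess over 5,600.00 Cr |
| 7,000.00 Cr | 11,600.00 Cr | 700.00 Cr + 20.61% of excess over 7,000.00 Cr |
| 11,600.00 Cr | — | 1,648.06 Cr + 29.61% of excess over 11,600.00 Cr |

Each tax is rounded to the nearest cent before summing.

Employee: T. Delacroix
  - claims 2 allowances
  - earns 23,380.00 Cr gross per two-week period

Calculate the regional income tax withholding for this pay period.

4,843.57 Cr

Regional Income Tax: taxable = 23,380.00 Cr − 2×494.00 Cr = 22,392.00 Cr
  1,648.06 Cr + 29.61% × (22,392.00 Cr − 11,600.00 Cr) = 1,648.06 Cr + 29.61% × 10,792.00 Cr = 4,843.57 Cr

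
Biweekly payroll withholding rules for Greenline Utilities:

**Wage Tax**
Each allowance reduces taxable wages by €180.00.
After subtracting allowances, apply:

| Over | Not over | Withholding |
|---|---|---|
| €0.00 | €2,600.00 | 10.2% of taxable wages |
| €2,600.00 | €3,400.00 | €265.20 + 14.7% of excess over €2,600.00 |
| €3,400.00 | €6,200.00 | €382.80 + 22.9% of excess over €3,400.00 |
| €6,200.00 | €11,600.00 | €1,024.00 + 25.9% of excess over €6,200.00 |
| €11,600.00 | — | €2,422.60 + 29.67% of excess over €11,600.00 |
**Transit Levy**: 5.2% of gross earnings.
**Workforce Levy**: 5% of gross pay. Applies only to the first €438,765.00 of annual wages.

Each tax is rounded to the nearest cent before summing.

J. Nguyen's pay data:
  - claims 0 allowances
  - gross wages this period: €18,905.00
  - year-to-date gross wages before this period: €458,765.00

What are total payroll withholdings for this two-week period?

€5,573.05

Wage Tax: taxable = €18,905.00
  €2,422.60 + 29.67% × (€18,905.00 − €11,600.00) = €2,422.60 + 29.67% × €7,305.00 = €4,589.99
Transit Levy: 5.2% × €18,905.00 = €983.06
Workforce Levy: YTD €458,765.00 ≥ cap €438,765.00 → €0.00
Total: €4,589.99 + €983.06 + €0.00 = €5,573.05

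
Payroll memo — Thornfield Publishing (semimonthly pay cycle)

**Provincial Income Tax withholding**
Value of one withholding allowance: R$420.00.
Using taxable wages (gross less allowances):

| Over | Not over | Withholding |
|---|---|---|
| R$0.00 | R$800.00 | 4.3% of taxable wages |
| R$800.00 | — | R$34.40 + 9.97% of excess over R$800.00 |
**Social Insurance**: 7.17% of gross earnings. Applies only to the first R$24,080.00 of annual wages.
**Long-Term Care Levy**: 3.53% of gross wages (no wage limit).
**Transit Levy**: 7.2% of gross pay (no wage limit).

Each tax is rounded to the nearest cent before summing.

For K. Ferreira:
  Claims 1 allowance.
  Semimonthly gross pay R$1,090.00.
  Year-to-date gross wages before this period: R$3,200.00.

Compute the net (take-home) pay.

Provincial Income Tax: taxable = R$1,090.00 − 1×R$420.00 = R$670.00
  4.3% × R$670.00 = R$28.81
Social Insurance: 7.17% × R$1,090.00 = R$78.15
Long-Term Care Levy: 3.53% × R$1,090.00 = R$38.48
Transit Levy: 7.2% × R$1,090.00 = R$78.48
Total withheld: R$28.81 + R$78.15 + R$38.48 + R$78.48 = R$223.92
Net pay: R$1,090.00 − R$223.92 = R$866.08

R$866.08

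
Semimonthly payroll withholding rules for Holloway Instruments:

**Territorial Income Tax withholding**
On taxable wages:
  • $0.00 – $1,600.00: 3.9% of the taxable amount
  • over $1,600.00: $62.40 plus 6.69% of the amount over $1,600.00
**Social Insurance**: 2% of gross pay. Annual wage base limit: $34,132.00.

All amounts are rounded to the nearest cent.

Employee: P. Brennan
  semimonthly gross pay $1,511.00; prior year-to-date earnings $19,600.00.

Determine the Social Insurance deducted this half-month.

$30.22

Social Insurance: 2% × $1,511.00 = $30.22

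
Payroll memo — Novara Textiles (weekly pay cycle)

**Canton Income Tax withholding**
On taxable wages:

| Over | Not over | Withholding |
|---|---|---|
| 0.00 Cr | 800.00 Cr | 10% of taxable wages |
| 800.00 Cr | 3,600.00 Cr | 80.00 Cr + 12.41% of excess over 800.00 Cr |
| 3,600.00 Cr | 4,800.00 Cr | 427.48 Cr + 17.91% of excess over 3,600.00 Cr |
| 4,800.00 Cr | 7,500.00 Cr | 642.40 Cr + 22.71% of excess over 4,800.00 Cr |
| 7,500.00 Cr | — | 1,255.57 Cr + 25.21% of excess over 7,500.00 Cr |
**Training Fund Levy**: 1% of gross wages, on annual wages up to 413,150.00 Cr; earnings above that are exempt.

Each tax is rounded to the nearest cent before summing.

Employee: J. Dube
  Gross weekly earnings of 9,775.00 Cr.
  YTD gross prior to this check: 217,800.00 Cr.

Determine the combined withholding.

Canton Income Tax: taxable = 9,775.00 Cr
  1,255.57 Cr + 25.21% × (9,775.00 Cr − 7,500.00 Cr) = 1,255.57 Cr + 25.21% × 2,275.00 Cr = 1,829.10 Cr
Training Fund Levy: 1% × 9,775.00 Cr = 97.75 Cr
Total: 1,829.10 Cr + 97.75 Cr = 1,926.85 Cr

1,926.85 Cr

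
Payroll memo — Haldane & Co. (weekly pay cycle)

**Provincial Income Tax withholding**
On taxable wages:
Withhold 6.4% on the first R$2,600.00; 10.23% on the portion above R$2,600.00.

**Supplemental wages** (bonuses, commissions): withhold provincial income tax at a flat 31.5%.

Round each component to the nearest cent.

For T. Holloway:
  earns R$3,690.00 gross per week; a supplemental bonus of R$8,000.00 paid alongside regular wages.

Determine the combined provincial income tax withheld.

Provincial Income Tax: taxable = R$3,690.00
  R$166.40 + 10.23% × (R$3,690.00 − R$2,600.00) = R$166.40 + 10.23% × R$1,090.00 = R$277.91
Supplemental (31.5% flat on bonus): 31.5% × R$8,000.00 = R$2,520.00
Total provincial income tax: R$277.91 + R$2,520.00 = R$2,797.91

R$2,797.91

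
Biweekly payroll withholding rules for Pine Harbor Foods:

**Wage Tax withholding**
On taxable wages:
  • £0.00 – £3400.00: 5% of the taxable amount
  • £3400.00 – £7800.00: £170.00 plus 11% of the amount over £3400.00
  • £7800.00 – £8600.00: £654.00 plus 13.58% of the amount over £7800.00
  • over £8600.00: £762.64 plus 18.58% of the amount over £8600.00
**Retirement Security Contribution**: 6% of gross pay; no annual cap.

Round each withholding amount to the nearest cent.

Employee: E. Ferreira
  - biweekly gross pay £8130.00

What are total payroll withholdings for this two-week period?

Wage Tax: taxable = £8130.00
  £654.00 + 13.58% × (£8130.00 − £7800.00) = £654.00 + 13.58% × £330.00 = £698.81
Retirement Security Contribution: 6% × £8130.00 = £487.80
Total: £698.81 + £487.80 = £1186.61

£1186.61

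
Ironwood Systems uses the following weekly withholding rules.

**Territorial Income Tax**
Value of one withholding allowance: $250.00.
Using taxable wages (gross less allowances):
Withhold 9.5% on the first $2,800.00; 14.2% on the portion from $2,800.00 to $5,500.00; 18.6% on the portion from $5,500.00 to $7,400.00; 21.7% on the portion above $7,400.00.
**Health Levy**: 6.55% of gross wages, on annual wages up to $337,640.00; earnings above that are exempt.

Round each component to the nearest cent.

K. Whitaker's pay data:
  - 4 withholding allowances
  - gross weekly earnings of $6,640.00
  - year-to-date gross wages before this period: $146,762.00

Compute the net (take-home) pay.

Territorial Income Tax: taxable = $6,640.00 − 4×$250.00 = $5,640.00
  $649.40 + 18.6% × ($5,640.00 − $5,500.00) = $649.40 + 18.6% × $140.00 = $675.44
Health Levy: 6.55% × $6,640.00 = $434.92
Total withheld: $675.44 + $434.92 = $1,110.36
Net pay: $6,640.00 − $1,110.36 = $5,529.64

$5,529.64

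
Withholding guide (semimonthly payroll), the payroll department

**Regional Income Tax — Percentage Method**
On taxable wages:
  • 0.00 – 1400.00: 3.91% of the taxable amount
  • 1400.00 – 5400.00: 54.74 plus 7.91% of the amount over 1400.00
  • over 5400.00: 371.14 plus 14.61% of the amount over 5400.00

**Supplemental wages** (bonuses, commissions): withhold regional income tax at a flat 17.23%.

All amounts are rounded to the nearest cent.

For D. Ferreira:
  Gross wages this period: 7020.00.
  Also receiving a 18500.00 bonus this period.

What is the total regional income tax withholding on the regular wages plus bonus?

Regional Income Tax: taxable = 7020.00
  371.14 + 14.61% × (7020.00 − 5400.00) = 371.14 + 14.61% × 1620.00 = 607.82
Supplemental (17.23% flat on bonus): 17.23% × 18500.00 = 3187.55
Total regional income tax: 607.82 + 3187.55 = 3795.37

3795.37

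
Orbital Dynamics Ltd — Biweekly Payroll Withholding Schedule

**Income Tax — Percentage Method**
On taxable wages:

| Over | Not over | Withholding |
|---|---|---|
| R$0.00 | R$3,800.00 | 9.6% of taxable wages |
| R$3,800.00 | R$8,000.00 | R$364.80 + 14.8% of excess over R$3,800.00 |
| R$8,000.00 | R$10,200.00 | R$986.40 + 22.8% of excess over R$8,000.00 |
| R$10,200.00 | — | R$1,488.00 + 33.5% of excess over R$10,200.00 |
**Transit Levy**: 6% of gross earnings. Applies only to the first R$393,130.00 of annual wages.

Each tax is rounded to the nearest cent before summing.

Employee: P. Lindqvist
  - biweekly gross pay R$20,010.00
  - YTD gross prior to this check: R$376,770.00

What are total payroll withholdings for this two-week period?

R$5,755.95

Income Tax: taxable = R$20,010.00
  R$1,488.00 + 33.5% × (R$20,010.00 − R$10,200.00) = R$1,488.00 + 33.5% × R$9,810.00 = R$4,774.35
Transit Levy: cap R$393,130.00 − YTD R$376,770.00 = R$16,360.00 subject; 6% × R$16,360.00 = R$981.60
Total: R$4,774.35 + R$981.60 = R$5,755.95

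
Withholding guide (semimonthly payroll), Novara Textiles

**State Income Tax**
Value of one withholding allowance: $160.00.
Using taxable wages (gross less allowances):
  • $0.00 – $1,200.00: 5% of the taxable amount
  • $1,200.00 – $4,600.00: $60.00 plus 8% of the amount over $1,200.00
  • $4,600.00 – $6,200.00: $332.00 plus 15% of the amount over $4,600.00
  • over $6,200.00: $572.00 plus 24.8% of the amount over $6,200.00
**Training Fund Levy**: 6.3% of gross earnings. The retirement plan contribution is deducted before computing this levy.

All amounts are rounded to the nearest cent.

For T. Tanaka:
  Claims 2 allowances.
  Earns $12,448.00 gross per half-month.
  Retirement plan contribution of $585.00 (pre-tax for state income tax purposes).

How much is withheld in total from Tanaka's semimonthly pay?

$2,644.43

State Income Tax: taxable = $12,448.00 − $585.00 − 2×$160.00 = $11,543.00
  $572.00 + 24.8% × ($11,543.00 − $6,200.00) = $572.00 + 24.8% × $5,343.00 = $1,897.06
Training Fund Levy: 6.3% × $11,863.00 = $747.37
Total: $1,897.06 + $747.37 = $2,644.43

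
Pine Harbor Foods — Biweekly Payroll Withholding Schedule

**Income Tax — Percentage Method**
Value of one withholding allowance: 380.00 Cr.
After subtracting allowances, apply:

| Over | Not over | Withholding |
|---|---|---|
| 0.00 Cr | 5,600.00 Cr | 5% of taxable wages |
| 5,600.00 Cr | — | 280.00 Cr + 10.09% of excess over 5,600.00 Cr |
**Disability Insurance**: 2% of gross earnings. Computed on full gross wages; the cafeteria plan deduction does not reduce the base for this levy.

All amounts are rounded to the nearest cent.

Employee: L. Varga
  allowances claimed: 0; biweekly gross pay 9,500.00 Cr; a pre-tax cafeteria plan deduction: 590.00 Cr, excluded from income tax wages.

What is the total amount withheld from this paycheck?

Income Tax: taxable = 9,500.00 Cr − 590.00 Cr = 8,910.00 Cr
  280.00 Cr + 10.09% × (8,910.00 Cr − 5,600.00 Cr) = 280.00 Cr + 10.09% × 3,310.00 Cr = 613.98 Cr
Disability Insurance: 2% × 9,500.00 Cr = 190.00 Cr
Total: 613.98 Cr + 190.00 Cr = 803.98 Cr

803.98 Cr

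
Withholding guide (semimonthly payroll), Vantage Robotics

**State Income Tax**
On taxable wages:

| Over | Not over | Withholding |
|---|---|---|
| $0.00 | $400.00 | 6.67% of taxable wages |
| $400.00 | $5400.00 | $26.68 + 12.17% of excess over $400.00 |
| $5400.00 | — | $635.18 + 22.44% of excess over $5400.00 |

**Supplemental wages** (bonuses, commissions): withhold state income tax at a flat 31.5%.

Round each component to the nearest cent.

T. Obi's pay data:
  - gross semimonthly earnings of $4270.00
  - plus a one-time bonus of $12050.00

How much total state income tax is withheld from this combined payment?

$4293.41

State Income Tax: taxable = $4270.00
  $26.68 + 12.17% × ($4270.00 − $400.00) = $26.68 + 12.17% × $3870.00 = $497.66
Supplemental (31.5% flat on bonus): 31.5% × $12050.00 = $3795.75
Total state income tax: $497.66 + $3795.75 = $4293.41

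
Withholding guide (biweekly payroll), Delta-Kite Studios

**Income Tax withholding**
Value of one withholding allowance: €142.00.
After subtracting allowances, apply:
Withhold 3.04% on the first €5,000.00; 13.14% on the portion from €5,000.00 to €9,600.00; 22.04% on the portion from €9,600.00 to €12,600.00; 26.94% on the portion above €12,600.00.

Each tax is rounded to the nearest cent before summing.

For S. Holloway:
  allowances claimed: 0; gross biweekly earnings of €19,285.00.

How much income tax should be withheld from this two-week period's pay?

Income Tax: taxable = €19,285.00
  €1,417.64 + 26.94% × (€19,285.00 − €12,600.00) = €1,417.64 + 26.94% × €6,685.00 = €3,218.58

€3,218.58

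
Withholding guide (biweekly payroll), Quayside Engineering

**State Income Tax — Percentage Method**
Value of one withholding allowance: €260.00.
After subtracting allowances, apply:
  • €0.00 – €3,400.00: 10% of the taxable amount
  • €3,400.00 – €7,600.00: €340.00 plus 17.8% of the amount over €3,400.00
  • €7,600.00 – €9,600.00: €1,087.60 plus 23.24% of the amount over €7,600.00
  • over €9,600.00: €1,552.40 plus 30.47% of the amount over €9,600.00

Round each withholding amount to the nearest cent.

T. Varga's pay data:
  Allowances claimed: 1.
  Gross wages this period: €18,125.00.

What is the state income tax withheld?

€4,070.75

State Income Tax: taxable = €18,125.00 − 1×€260.00 = €17,865.00
  €1,552.40 + 30.47% × (€17,865.00 − €9,600.00) = €1,552.40 + 30.47% × €8,265.00 = €4,070.75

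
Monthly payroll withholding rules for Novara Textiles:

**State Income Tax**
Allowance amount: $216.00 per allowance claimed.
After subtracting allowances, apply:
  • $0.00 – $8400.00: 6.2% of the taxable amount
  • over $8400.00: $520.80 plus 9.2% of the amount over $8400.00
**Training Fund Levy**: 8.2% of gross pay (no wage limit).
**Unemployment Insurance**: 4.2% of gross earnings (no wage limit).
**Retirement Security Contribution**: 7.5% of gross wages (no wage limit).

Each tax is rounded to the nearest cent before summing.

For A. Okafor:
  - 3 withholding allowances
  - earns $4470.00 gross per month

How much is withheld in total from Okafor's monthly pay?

State Income Tax: taxable = $4470.00 − 3×$216.00 = $3822.00
  6.2% × $3822.00 = $236.96
Training Fund Levy: 8.2% × $4470.00 = $366.54
Unemployment Insurance: 4.2% × $4470.00 = $187.74
Retirement Security Contribution: 7.5% × $4470.00 = $335.25
Total: $236.96 + $366.54 + $187.74 + $335.25 = $1126.49

$1126.49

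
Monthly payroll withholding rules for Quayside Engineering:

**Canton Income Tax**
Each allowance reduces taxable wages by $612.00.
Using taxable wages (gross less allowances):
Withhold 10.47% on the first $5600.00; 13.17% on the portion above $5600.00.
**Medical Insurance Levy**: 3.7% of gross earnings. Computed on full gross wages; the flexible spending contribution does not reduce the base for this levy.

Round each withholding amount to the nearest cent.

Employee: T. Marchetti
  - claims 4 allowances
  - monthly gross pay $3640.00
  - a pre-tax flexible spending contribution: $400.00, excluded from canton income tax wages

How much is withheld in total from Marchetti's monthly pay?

Canton Income Tax: taxable = $3640.00 − $400.00 − 4×$612.00 = $792.00
  10.47% × $792.00 = $82.92
Medical Insurance Levy: 3.7% × $3640.00 = $134.68
Total: $82.92 + $134.68 = $217.60

$217.60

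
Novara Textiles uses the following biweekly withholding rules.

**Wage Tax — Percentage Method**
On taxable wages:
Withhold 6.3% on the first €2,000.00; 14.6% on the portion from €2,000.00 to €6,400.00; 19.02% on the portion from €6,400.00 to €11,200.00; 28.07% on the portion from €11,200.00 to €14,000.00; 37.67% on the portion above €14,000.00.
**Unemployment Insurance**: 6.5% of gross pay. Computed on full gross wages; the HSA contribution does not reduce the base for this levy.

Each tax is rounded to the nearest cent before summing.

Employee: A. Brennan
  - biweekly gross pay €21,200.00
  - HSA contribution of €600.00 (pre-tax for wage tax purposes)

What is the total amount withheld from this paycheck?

€6,331.54

Wage Tax: taxable = €21,200.00 − €600.00 = €20,600.00
  €2,467.32 + 37.67% × (€20,600.00 − €14,000.00) = €2,467.32 + 37.67% × €6,600.00 = €4,953.54
Unemployment Insurance: 6.5% × €21,200.00 = €1,378.00
Total: €4,953.54 + €1,378.00 = €6,331.54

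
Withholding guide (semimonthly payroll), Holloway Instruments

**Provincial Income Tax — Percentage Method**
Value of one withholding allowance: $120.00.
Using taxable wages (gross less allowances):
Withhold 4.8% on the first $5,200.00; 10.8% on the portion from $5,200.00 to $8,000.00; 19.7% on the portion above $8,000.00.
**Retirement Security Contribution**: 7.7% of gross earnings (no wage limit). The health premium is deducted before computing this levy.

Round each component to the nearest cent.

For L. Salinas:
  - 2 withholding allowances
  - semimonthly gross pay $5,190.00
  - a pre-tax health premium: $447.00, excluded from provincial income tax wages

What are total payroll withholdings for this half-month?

$581.35

Provincial Income Tax: taxable = $5,190.00 − $447.00 − 2×$120.00 = $4,503.00
  4.8% × $4,503.00 = $216.14
Retirement Security Contribution: 7.7% × $4,743.00 = $365.21
Total: $216.14 + $365.21 = $581.35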